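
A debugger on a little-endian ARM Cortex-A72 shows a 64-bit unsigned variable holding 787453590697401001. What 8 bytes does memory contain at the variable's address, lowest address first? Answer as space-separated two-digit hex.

A9 DA 9F 5E DE 98 ED 0A

787453590697401001 in hexadecimal, padded to 64 bits, is 0x0AED98DE5E9FDAA9.
Split into bytes (most-significant first): 0A ED 98 DE 5E 9F DA A9.
Little-endian: lowest address holds the least-significant byte.
So at ascending addresses the bytes are A9 DA 9F 5E DE 98 ED 0A.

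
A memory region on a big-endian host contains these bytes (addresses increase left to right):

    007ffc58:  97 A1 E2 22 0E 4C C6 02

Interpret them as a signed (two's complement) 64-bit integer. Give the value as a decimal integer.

-7520481266835339774

Big-endian stores the most-significant byte at the lowest address.
The bytes are already most-significant first: 0x97A1E2220E4CC602.
Top bit is set, so as a signed 64-bit value this is 0x97A1E2220E4CC602 − 2^64 = -7520481266835339774.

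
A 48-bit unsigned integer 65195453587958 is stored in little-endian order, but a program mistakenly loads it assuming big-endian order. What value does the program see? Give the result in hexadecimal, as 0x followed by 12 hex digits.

0xF621DA7F4B3B

65195453587958 in 48-bit hexadecimal is 0x3B4B7FDA21F6.
Stored little-endian, the bytes at ascending addresses are F6 21 DA 7F 4B 3B.
Read back as big-endian, the last byte is least significant, giving 0xF621DA7F4B3B.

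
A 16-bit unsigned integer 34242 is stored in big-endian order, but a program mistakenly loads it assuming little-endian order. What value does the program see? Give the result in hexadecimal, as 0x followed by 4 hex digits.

0xC285

34242 in 16-bit hexadecimal is 0x85C2.
Stored big-endian, the bytes at ascending addresses are 85 C2.
Read back as little-endian, the first byte is least significant, giving 0xC285.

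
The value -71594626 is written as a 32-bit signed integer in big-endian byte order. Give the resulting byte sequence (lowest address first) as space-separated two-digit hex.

Two's complement of -71594626 in 32 bits: 71594626 = 0x04447282; invert → 0xFBBB8D7D; add 1 → 0xFBBB8D7E.
Split into bytes (most-significant first): FB BB 8D 7E.
Big-endian stores the most-significant byte at the lowest address.
So the memory order matches the most-significant-first order: FB BB 8D 7E.

FB BB 8D 7E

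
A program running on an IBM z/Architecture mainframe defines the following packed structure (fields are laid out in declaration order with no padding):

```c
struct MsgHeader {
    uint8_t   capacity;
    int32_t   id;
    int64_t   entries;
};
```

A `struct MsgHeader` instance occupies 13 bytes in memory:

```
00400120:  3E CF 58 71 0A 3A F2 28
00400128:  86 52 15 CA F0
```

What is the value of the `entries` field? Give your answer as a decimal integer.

`entries` follows `capacity` (1 B), `id` (4 B), so it starts at offset 1 + 4 = 5 and occupies 8 bytes.
Bytes at offsets 5..12: 3A F2 28 86 52 15 CA F0.
Big-endian: lowest address holds the most-significant byte.
The bytes are already most-significant first: 0x3AF228865215CAF0.
0x3AF228865215CAF0 = 4247501955931687664.

4247501955931687664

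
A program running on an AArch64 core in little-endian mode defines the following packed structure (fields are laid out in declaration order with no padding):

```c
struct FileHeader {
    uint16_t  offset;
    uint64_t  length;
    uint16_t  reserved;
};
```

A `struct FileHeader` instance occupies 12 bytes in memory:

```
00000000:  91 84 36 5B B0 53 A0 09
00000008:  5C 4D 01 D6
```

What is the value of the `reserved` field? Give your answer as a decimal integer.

`reserved` follows `offset` (2 B), `length` (8 B), so it starts at offset 2 + 8 = 10 and occupies 2 bytes.
Bytes at offsets 10..11: 01 D6.
Little-endian: lowest address holds the least-significant byte.
Reassemble most-significant byte first: D6 01 → 0xD601.
0xD601 = 54785.

54785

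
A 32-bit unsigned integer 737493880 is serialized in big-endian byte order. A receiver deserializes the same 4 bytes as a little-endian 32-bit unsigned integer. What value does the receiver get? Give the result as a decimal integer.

737493880 in 32-bit hexadecimal is 0x2BF54378.
Stored big-endian, the bytes at ascending addresses are 2B F5 43 78.
Read back as little-endian, the first byte is least significant, giving 0x7843F52B.
0x7843F52B = 2017719595.

2017719595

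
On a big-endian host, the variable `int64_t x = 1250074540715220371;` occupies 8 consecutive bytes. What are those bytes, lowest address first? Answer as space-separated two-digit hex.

11 59 28 2B EE 17 1D 93

1250074540715220371 in hexadecimal, padded to 64 bits, is 0x1159282BEE171D93.
Split into bytes (most-significant first): 11 59 28 2B EE 17 1D 93.
Big-endian: lowest address holds the most-significant byte.
So the memory order matches the most-significant-first order: 11 59 28 2B EE 17 1D 93.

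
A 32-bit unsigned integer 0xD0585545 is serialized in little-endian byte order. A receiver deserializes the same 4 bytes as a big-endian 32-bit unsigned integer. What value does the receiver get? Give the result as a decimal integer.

Stored little-endian, the bytes at ascending addresses are 45 55 58 D0.
Read back as big-endian, the last byte is least significant, giving 0x455558D0.
0x455558D0 = 1163221200.

1163221200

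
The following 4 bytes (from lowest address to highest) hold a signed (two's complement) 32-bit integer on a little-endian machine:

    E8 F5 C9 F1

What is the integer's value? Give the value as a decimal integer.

Little-endian stores the least-significant byte at the lowest address.
Reassemble most-significant byte first: F1 C9 F5 E8 → 0xF1C9F5E8.
Top bit is set, so as a signed 32-bit value this is 0xF1C9F5E8 − 2^32 = -238422552.

-238422552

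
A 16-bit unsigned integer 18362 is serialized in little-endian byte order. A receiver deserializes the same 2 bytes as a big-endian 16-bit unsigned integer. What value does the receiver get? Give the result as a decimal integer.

18362 in 16-bit hexadecimal is 0x47BA.
Stored little-endian, the bytes at ascending addresses are BA 47.
Read back as big-endian, the last byte is least significant, giving 0xBA47.
0xBA47 = 47687.

47687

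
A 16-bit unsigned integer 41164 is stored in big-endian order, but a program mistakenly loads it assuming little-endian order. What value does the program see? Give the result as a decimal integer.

52384

41164 in 16-bit hexadecimal is 0xA0CC.
Stored big-endian, the bytes at ascending addresses are A0 CC.
Read back as little-endian, the first byte is least significant, giving 0xCCA0.
0xCCA0 = 52384.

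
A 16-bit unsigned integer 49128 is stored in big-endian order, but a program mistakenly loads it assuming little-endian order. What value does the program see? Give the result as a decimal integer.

59583

49128 in 16-bit hexadecimal is 0xBFE8.
Stored big-endian, the bytes at ascending addresses are BF E8.
Read back as little-endian, the first byte is least significant, giving 0xE8BF.
0xE8BF = 59583.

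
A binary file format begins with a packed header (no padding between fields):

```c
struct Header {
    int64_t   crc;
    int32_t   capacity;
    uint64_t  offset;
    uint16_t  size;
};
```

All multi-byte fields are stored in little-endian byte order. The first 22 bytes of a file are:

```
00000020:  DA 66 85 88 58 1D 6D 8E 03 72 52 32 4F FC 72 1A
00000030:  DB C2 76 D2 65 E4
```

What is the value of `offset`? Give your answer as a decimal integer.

15165523041514093647

`offset` follows `crc` (8 B), `capacity` (4 B), so it starts at offset 8 + 4 = 12 and occupies 8 bytes.
Bytes at offsets 12..19: 4F FC 72 1A DB C2 76 D2.
Little-endian: lowest address holds the least-significant byte.
Reassemble most-significant byte first: D2 76 C2 DB 1A 72 FC 4F → 0xD276C2DB1A72FC4F.
0xD276C2DB1A72FC4F = 15165523041514093647.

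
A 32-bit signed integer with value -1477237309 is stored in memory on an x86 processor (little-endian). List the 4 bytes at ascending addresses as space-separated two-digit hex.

C3 25 F3 A7

Two's complement of -1477237309 in 32 bits: 1477237309 = 0x580CDA3D; invert → 0xA7F325C2; add 1 → 0xA7F325C3.
Split into bytes (most-significant first): A7 F3 25 C3.
In little-endian order the low byte comes first in memory.
So at ascending addresses the bytes are C3 25 F3 A7.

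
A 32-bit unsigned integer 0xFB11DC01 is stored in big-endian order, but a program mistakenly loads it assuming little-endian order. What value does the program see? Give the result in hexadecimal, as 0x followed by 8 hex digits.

0x01DC11FB

Stored big-endian, the bytes at ascending addresses are FB 11 DC 01.
Read back as little-endian, the first byte is least significant, giving 0x01DC11FB.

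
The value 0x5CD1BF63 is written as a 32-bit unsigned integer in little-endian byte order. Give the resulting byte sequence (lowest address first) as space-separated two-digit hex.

63 BF D1 5C

Split into bytes (most-significant first): 5C D1 BF 63.
Little-endian stores the least-significant byte at the lowest address.
So at ascending addresses the bytes are 63 BF D1 5C.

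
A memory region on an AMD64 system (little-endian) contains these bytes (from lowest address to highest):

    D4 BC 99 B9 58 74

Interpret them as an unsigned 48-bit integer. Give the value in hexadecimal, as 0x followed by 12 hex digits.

In little-endian order the low byte comes first in memory.
Reassemble most-significant byte first: 74 58 B9 99 BC D4 → 0x7458B999BCD4.

0x7458B999BCD4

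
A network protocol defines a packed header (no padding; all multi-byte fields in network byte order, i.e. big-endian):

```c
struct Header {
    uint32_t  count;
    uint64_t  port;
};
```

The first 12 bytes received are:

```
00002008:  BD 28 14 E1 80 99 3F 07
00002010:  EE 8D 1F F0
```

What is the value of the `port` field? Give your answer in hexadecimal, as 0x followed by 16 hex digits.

0x80993F07EE8D1FF0

`port` follows `count` (4 bytes), so it starts at byte offset 4 and occupies 8 bytes.
Bytes at offsets 4..11: 80 99 3F 07 EE 8D 1F F0.
Big-endian: lowest address holds the most-significant byte.
The bytes are already most-significant first: 0x80993F07EE8D1FF0.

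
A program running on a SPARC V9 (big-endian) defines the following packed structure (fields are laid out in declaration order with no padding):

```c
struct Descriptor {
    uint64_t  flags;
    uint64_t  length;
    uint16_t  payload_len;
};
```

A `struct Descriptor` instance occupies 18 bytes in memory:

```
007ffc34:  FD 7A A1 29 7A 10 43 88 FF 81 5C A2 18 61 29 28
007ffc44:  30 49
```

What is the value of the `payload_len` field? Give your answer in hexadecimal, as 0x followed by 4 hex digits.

0x3049

`payload_len` follows `flags` (8 B), `length` (8 B), so it starts at offset 8 + 8 = 16 and occupies 2 bytes.
Bytes at offsets 16..17: 30 49.
Big-endian: lowest address holds the most-significant byte.
The bytes are already most-significant first: 0x3049.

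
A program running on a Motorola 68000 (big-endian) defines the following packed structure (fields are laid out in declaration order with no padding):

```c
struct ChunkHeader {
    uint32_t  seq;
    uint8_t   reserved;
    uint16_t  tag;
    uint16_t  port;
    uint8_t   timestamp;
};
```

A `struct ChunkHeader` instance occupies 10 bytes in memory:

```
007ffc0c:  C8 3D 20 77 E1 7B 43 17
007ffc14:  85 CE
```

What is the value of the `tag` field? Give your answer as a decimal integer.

31555

`tag` follows `seq` (4 B), `reserved` (1 B), so it starts at offset 4 + 1 = 5 and occupies 2 bytes.
Bytes at offsets 5..6: 7B 43.
Big-endian: lowest address holds the most-significant byte.
The bytes are already most-significant first: 0x7B43.
0x7B43 = 31555.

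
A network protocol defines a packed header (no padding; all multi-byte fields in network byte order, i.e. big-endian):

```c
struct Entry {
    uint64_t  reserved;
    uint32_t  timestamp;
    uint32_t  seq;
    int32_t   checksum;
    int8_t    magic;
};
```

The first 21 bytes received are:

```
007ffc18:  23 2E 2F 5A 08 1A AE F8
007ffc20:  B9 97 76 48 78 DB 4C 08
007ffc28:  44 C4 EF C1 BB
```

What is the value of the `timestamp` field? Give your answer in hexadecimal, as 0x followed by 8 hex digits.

0xB9977648

`timestamp` follows `reserved` (8 bytes), so it starts at byte offset 8 and occupies 4 bytes.
Bytes at offsets 8..11: B9 97 76 48.
Big-endian stores the most-significant byte at the lowest address.
The bytes are already most-significant first: 0xB9977648.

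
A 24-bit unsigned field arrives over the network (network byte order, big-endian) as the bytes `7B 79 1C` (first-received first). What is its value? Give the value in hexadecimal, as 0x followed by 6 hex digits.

In big-endian order the high byte comes first in memory.
The bytes are already most-significant first: 0x7B791C.

0x7B791C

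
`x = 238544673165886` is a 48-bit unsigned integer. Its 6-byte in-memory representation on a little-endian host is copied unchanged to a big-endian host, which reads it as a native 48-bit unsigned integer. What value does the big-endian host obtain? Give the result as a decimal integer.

69073836897496

238544673165886 in 48-bit hexadecimal is 0xD8F48281D23E.
Stored little-endian, the bytes at ascending addresses are 3E D2 81 82 F4 D8.
Read back as big-endian, the last byte is least significant, giving 0x3ED28182F4D8.
0x3ED28182F4D8 = 69073836897496.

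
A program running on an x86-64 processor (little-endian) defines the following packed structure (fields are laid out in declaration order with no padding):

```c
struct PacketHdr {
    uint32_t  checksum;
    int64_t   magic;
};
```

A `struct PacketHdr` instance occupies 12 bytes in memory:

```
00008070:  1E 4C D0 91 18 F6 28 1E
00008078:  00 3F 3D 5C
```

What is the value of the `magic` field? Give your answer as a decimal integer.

`magic` follows `checksum` (4 bytes), so it starts at byte offset 4 and occupies 8 bytes.
Bytes at offsets 4..11: 18 F6 28 1E 00 3F 3D 5C.
In little-endian order the low byte comes first in memory.
Reassemble most-significant byte first: 5C 3D 3F 00 1E 28 F6 18 → 0x5C3D3F001E28F618.
0x5C3D3F001E28F618 = 6646537894807270936.

6646537894807270936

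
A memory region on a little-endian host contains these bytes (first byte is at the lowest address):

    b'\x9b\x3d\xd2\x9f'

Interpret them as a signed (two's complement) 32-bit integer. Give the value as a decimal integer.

-1613611621

Little-endian stores the least-significant byte at the lowest address.
Reassemble most-significant byte first: 9F D2 3D 9B → 0x9FD23D9B.
Top bit is set, so as a signed 32-bit value this is 0x9FD23D9B − 2^32 = -1613611621.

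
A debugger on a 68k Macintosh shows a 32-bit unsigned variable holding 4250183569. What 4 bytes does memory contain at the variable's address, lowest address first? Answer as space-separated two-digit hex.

FD 54 A7 91

4250183569 in hexadecimal, padded to 32 bits, is 0xFD54A791.
Split into bytes (most-significant first): FD 54 A7 91.
Big-endian: lowest address holds the most-significant byte.
So the memory order matches the most-significant-first order: FD 54 A7 91.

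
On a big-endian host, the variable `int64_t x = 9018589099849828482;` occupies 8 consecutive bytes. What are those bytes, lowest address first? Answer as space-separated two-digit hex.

9018589099849828482 in hexadecimal, padded to 64 bits, is 0x7D287700F7C24882.
Split into bytes (most-significant first): 7D 28 77 00 F7 C2 48 82.
Big-endian: lowest address holds the most-significant byte.
So the memory order matches the most-significant-first order: 7D 28 77 00 F7 C2 48 82.

7D 28 77 00 F7 C2 48 82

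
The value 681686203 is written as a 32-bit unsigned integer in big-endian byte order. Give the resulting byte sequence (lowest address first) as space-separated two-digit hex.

681686203 in hexadecimal, padded to 32 bits, is 0x28A1B4BB.
Split into bytes (most-significant first): 28 A1 B4 BB.
Big-endian stores the most-significant byte at the lowest address.
So the memory order matches the most-significant-first order: 28 A1 B4 BB.

28 A1 B4 BB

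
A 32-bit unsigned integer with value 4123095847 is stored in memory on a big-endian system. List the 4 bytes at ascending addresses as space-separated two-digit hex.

F5 C1 73 27

4123095847 in hexadecimal, padded to 32 bits, is 0xF5C17327.
Split into bytes (most-significant first): F5 C1 73 27.
Big-endian: lowest address holds the most-significant byte.
So the memory order matches the most-significant-first order: F5 C1 73 27.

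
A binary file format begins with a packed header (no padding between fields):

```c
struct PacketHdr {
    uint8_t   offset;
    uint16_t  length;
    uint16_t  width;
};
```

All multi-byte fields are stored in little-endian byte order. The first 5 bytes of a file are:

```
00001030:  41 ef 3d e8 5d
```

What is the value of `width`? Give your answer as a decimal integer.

24040

`width` follows `offset` (1 B), `length` (2 B), so it starts at offset 1 + 2 = 3 and occupies 2 bytes.
Bytes at offsets 3..4: E8 5D.
Little-endian: lowest address holds the least-significant byte.
Reassemble most-significant byte first: 5D E8 → 0x5DE8.
0x5DE8 = 24040.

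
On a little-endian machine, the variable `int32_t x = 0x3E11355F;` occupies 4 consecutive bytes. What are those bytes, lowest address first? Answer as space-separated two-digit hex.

Split into bytes (most-significant first): 3E 11 35 5F.
Little-endian stores the least-significant byte at the lowest address.
So at ascending addresses the bytes are 5F 35 11 3E.

5F 35 11 3E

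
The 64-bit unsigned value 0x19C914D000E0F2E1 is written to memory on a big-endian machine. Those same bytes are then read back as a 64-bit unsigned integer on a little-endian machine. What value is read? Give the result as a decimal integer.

16281321896993409305

Stored big-endian, the bytes at ascending addresses are 19 C9 14 D0 00 E0 F2 E1.
Read back as little-endian, the first byte is least significant, giving 0xE1F2E000D014C919.
0xE1F2E000D014C919 = 16281321896993409305.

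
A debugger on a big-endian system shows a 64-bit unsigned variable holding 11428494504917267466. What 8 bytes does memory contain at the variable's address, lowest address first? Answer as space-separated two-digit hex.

11428494504917267466 in hexadecimal, padded to 64 bits, is 0x9E9A2B339318F40A.
Split into bytes (most-significant first): 9E 9A 2B 33 93 18 F4 0A.
In big-endian order the high byte comes first in memory.
So the memory order matches the most-significant-first order: 9E 9A 2B 33 93 18 F4 0A.

9E 9A 2B 33 93 18 F4 0A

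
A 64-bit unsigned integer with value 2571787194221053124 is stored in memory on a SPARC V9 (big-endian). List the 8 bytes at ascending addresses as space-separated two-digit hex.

2571787194221053124 in hexadecimal, padded to 64 bits, is 0x23B0D2D3C571C4C4.
Split into bytes (most-significant first): 23 B0 D2 D3 C5 71 C4 C4.
Big-endian: lowest address holds the most-significant byte.
So the memory order matches the most-significant-first order: 23 B0 D2 D3 C5 71 C4 C4.

23 B0 D2 D3 C5 71 C4 C4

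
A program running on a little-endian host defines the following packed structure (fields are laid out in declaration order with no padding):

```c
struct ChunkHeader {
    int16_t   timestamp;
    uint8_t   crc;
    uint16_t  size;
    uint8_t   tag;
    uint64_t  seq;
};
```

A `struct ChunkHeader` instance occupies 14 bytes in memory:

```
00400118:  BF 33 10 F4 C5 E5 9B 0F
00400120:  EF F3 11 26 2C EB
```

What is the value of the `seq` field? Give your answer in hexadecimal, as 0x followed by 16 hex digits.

`seq` follows `timestamp` (2 B), `crc` (1 B), `size` (2 B), `tag` (1 B), so it starts at offset 2 + 1 + 2 + 1 = 6 and occupies 8 bytes.
Bytes at offsets 6..13: 9B 0F EF F3 11 26 2C EB.
In little-endian order the low byte comes first in memory.
Reassemble most-significant byte first: EB 2C 26 11 F3 EF 0F 9B → 0xEB2C2611F3EF0F9B.

0xEB2C2611F3EF0F9B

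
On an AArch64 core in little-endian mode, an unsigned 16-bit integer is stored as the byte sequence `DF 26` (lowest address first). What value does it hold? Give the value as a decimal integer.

9951

In little-endian order the low byte comes first in memory.
Reassemble most-significant byte first: 26 DF → 0x26DF.
0x26DF = 9951.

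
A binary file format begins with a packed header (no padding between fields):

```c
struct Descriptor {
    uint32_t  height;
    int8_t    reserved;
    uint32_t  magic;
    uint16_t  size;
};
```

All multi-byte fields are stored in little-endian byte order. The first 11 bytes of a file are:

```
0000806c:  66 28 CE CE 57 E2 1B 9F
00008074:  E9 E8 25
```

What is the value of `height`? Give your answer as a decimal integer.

3469617254

`height` is the first field, at byte offset 0, occupying 4 bytes.
Bytes at offsets 0..3: 66 28 CE CE.
In little-endian order the low byte comes first in memory.
Reassemble most-significant byte first: CE CE 28 66 → 0xCECE2866.
0xCECE2866 = 3469617254.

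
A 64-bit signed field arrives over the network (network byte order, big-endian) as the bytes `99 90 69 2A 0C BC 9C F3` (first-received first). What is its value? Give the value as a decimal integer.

Big-endian stores the most-significant byte at the lowest address.
The bytes are already most-significant first: 0x9990692A0CBC9CF3.
Top bit is set, so as a signed 64-bit value this is 0x9990692A0CBC9CF3 − 2^64 = -7381284159937012493.

-7381284159937012493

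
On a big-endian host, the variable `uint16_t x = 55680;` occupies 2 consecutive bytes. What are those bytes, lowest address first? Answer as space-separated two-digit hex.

D9 80

55680 in hexadecimal, padded to 16 bits, is 0xD980.
Split into bytes (most-significant first): D9 80.
In big-endian order the high byte comes first in memory.
So the memory order matches the most-significant-first order: D9 80.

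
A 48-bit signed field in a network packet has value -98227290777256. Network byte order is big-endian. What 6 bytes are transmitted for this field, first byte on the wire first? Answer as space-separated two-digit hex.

A6 A9 AD 39 D9 58

Two's complement of -98227290777256 in 48 bits: 98227290777256 = 0x595652C626A8; invert → 0xA6A9AD39D957; add 1 → 0xA6A9AD39D958.
Split into bytes (most-significant first): A6 A9 AD 39 D9 58.
Big-endian stores the most-significant byte at the lowest address.
So the memory order matches the most-significant-first order: A6 A9 AD 39 D9 58.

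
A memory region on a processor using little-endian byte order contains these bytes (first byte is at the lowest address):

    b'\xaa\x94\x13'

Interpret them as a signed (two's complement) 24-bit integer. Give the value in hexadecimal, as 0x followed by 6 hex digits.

0x1394AA

Little-endian: lowest address holds the least-significant byte.
Reassemble most-significant byte first: 13 94 AA → 0x1394AA.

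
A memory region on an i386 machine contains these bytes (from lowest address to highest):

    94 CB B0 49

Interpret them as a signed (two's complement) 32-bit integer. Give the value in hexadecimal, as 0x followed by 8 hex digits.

0x49B0CB94

In little-endian order the low byte comes first in memory.
Reassemble most-significant byte first: 49 B0 CB 94 → 0x49B0CB94.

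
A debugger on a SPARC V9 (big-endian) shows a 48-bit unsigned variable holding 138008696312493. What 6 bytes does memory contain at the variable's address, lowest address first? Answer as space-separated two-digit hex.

138008696312493 in hexadecimal, padded to 48 bits, is 0x7D84A751D2AD.
Split into bytes (most-significant first): 7D 84 A7 51 D2 AD.
Big-endian stores the most-significant byte at the lowest address.
So the memory order matches the most-significant-first order: 7D 84 A7 51 D2 AD.

7D 84 A7 51 D2 AD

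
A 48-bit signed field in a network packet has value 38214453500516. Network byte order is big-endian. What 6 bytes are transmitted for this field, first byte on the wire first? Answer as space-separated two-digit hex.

38214453500516 in hexadecimal, padded to 48 bits, is 0x22C17EED1A64.
Split into bytes (most-significant first): 22 C1 7E ED 1A 64.
Big-endian stores the most-significant byte at the lowest address.
So the memory order matches the most-significant-first order: 22 C1 7E ED 1A 64.

22 C1 7E ED 1A 64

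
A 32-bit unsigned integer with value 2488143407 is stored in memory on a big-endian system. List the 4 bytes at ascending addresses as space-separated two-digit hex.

94 4E 0E 2F

2488143407 in hexadecimal, padded to 32 bits, is 0x944E0E2F.
Split into bytes (most-significant first): 94 4E 0E 2F.
In big-endian order the high byte comes first in memory.
So the memory order matches the most-significant-first order: 94 4E 0E 2F.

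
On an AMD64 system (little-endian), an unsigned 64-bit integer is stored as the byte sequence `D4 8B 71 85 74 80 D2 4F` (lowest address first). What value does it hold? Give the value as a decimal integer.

In little-endian order the low byte comes first in memory.
Reassemble most-significant byte first: 4F D2 80 74 85 71 8B D4 → 0x4FD2807485718BD4.
0x4FD2807485718BD4 = 5751800912048917460.

5751800912048917460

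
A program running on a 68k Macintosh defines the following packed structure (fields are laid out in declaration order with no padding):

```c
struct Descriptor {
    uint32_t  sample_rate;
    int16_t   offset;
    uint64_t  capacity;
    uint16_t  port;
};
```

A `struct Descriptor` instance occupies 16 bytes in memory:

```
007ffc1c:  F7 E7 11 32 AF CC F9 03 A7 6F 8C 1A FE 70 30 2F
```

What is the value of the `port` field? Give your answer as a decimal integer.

`port` follows `sample_rate` (4 B), `offset` (2 B), `capacity` (8 B), so it starts at offset 4 + 2 + 8 = 14 and occupies 2 bytes.
Bytes at offsets 14..15: 30 2F.
Big-endian: lowest address holds the most-significant byte.
The bytes are already most-significant first: 0x302F.
0x302F = 12335.

12335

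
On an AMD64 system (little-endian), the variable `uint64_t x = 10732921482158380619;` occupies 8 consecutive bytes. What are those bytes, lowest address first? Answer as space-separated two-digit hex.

10732921482158380619 in hexadecimal, padded to 64 bits, is 0x94F2FF38FA35964B.
Split into bytes (most-significant first): 94 F2 FF 38 FA 35 96 4B.
In little-endian order the low byte comes first in memory.
So at ascending addresses the bytes are 4B 96 35 FA 38 FF F2 94.

4B 96 35 FA 38 FF F2 94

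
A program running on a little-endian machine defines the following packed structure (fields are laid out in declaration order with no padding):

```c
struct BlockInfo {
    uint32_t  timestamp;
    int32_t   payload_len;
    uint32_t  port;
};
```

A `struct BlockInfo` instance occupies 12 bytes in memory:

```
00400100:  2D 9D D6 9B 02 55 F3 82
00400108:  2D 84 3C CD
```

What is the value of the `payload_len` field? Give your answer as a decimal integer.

-2097982206

`payload_len` follows `timestamp` (4 bytes), so it starts at byte offset 4 and occupies 4 bytes.
Bytes at offsets 4..7: 02 55 F3 82.
Little-endian stores the least-significant byte at the lowest address.
Reassemble most-significant byte first: 82 F3 55 02 → 0x82F35502.
Top bit is set, so as a signed 32-bit value this is 0x82F35502 − 2^32 = -2097982206.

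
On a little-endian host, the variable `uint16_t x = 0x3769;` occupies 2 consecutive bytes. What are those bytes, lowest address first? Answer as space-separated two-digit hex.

69 37

Split into bytes (most-significant first): 37 69.
Little-endian: lowest address holds the least-significant byte.
So at ascending addresses the bytes are 69 37.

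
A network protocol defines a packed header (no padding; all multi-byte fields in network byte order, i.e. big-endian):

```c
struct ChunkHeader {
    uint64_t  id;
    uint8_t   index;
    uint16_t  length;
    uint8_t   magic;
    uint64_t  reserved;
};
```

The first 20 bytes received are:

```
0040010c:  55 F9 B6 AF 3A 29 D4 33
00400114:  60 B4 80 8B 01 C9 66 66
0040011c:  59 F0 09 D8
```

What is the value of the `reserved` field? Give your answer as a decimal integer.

`reserved` follows `id` (8 B), `index` (1 B), `length` (2 B), `magic` (1 B), so it starts at offset 8 + 1 + 2 + 1 = 12 and occupies 8 bytes.
Bytes at offsets 12..19: 01 C9 66 66 59 F0 09 D8.
Big-endian stores the most-significant byte at the lowest address.
The bytes are already most-significant first: 0x01C9666659F009D8.
0x01C9666659F009D8 = 128746654138370520.

128746654138370520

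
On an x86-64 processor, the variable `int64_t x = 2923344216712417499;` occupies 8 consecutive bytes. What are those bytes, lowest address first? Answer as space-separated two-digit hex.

2923344216712417499 in hexadecimal, padded to 64 bits, is 0x2891CE13995610DB.
Split into bytes (most-significant first): 28 91 CE 13 99 56 10 DB.
Little-endian: lowest address holds the least-significant byte.
So at ascending addresses the bytes are DB 10 56 99 13 CE 91 28.

DB 10 56 99 13 CE 91 28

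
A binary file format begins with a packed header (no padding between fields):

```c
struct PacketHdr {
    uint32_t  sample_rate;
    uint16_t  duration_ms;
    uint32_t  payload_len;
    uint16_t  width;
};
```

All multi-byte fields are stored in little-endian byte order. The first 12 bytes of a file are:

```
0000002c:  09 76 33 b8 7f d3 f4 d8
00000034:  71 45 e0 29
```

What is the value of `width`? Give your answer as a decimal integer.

10720

`width` follows `sample_rate` (4 B), `duration_ms` (2 B), `payload_len` (4 B), so it starts at offset 4 + 2 + 4 = 10 and occupies 2 bytes.
Bytes at offsets 10..11: E0 29.
Little-endian: lowest address holds the least-significant byte.
Reassemble most-significant byte first: 29 E0 → 0x29E0.
0x29E0 = 10720.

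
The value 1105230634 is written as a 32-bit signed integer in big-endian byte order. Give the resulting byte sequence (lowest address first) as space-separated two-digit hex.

41 E0 7B 2A

1105230634 in hexadecimal, padded to 32 bits, is 0x41E07B2A.
Split into bytes (most-significant first): 41 E0 7B 2A.
Big-endian stores the most-significant byte at the lowest address.
So the memory order matches the most-significant-first order: 41 E0 7B 2A.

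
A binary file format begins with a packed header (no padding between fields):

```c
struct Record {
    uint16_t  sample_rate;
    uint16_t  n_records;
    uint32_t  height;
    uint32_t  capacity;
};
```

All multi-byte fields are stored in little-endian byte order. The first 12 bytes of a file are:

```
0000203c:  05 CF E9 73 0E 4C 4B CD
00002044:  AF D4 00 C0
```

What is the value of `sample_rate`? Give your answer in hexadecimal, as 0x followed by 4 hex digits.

0xCF05

`sample_rate` is the first field, at byte offset 0, occupying 2 bytes.
Bytes at offsets 0..1: 05 CF.
In little-endian order the low byte comes first in memory.
Reassemble most-significant byte first: CF 05 → 0xCF05.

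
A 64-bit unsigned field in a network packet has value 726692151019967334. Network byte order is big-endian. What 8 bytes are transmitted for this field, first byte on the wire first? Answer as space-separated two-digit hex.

0A 15 BA A9 42 9C 13 66

726692151019967334 in hexadecimal, padded to 64 bits, is 0x0A15BAA9429C1366.
Split into bytes (most-significant first): 0A 15 BA A9 42 9C 13 66.
In big-endian order the high byte comes first in memory.
So the memory order matches the most-significant-first order: 0A 15 BA A9 42 9C 13 66.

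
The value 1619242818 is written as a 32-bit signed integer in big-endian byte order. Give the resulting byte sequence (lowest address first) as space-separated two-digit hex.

1619242818 in hexadecimal, padded to 32 bits, is 0x6083AF42.
Split into bytes (most-significant first): 60 83 AF 42.
Big-endian: lowest address holds the most-significant byte.
So the memory order matches the most-significant-first order: 60 83 AF 42.

60 83 AF 42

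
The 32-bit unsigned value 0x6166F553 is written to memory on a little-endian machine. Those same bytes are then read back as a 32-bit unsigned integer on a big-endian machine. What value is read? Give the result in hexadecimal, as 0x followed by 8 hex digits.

0x53F56661

Stored little-endian, the bytes at ascending addresses are 53 F5 66 61.
Read back as big-endian, the last byte is least significant, giving 0x53F56661.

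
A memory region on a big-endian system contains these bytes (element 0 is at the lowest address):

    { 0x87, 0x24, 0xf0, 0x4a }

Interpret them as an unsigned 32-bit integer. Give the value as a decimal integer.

2267344970

Big-endian: lowest address holds the most-significant byte.
The bytes are already most-significant first: 0x8724F04A.
0x8724F04A = 2267344970.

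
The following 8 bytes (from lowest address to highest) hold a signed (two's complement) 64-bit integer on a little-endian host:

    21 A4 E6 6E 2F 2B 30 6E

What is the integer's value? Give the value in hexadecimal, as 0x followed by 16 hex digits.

0x6E302B2F6EE6A421

In little-endian order the low byte comes first in memory.
Reassemble most-significant byte first: 6E 30 2B 2F 6E E6 A4 21 → 0x6E302B2F6EE6A421.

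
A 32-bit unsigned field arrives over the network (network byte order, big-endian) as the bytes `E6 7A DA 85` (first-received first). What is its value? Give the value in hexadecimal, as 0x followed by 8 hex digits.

In big-endian order the high byte comes first in memory.
The bytes are already most-significant first: 0xE67ADA85.

0xE67ADA85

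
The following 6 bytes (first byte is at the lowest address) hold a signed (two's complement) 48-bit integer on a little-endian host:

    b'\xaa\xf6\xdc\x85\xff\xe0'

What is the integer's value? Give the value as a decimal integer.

Little-endian stores the least-significant byte at the lowest address.
Reassemble most-significant byte first: E0 FF 85 DC F6 AA → 0xE0FF85DCF6AA.
Top bit is set, so as a signed 48-bit value this is 0xE0FF85DCF6AA − 2^48 = -34086909577558.

-34086909577558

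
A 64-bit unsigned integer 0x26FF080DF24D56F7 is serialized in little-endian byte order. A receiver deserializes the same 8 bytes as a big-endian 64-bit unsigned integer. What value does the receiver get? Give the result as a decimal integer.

Stored little-endian, the bytes at ascending addresses are F7 56 4D F2 0D 08 FF 26.
Read back as big-endian, the last byte is least significant, giving 0xF7564DF20D08FF26.
0xF7564DF20D08FF26 = 17822518277361434406.

17822518277361434406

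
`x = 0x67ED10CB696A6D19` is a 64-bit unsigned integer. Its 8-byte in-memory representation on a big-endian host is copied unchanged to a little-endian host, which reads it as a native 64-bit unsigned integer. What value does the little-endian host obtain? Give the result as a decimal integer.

Stored big-endian, the bytes at ascending addresses are 67 ED 10 CB 69 6A 6D 19.
Read back as little-endian, the first byte is least significant, giving 0x196D6A69CB10ED67.
0x196D6A69CB10ED67 = 1832237626020654439.

1832237626020654439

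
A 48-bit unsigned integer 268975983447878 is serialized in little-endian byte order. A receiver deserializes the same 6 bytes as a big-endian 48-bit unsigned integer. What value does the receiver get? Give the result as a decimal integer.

268975983447878 in 48-bit hexadecimal is 0xF4A1D9F24F46.
Stored little-endian, the bytes at ascending addresses are 46 4F F2 D9 A1 F4.
Read back as big-endian, the last byte is least significant, giving 0x464FF2D9A1F4.
0x464FF2D9A1F4 = 77309190709748.

77309190709748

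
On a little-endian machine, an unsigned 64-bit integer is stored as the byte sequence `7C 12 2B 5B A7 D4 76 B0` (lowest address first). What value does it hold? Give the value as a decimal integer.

12715584413181350524

In little-endian order the low byte comes first in memory.
Reassemble most-significant byte first: B0 76 D4 A7 5B 2B 12 7C → 0xB076D4A75B2B127C.
0xB076D4A75B2B127C = 12715584413181350524.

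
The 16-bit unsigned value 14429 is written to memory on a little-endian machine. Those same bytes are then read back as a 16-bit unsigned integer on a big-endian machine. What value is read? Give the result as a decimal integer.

23864

14429 in 16-bit hexadecimal is 0x385D.
Stored little-endian, the bytes at ascending addresses are 5D 38.
Read back as big-endian, the last byte is least significant, giving 0x5D38.
0x5D38 = 23864.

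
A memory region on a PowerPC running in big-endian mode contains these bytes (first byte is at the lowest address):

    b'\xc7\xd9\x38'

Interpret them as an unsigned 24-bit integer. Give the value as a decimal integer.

Big-endian: lowest address holds the most-significant byte.
The bytes are already most-significant first: 0xC7D938.
0xC7D938 = 13097272.

13097272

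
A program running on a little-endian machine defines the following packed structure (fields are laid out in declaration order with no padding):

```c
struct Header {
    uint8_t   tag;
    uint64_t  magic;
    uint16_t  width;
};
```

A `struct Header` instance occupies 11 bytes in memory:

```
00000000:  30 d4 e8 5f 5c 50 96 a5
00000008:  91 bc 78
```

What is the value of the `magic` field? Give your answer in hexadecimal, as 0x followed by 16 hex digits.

`magic` follows `tag` (1 byte), so it starts at byte offset 1 and occupies 8 bytes.
Bytes at offsets 1..8: D4 E8 5F 5C 50 96 A5 91.
Little-endian stores the least-significant byte at the lowest address.
Reassemble most-significant byte first: 91 A5 96 50 5C 5F E8 D4 → 0x91A596505C5FE8D4.

0x91A596505C5FE8D4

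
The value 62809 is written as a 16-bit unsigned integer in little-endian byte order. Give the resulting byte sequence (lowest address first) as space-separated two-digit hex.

62809 in hexadecimal, padded to 16 bits, is 0xF559.
Split into bytes (most-significant first): F5 59.
In little-endian order the low byte comes first in memory.
So at ascending addresses the bytes are 59 F5.

59 F5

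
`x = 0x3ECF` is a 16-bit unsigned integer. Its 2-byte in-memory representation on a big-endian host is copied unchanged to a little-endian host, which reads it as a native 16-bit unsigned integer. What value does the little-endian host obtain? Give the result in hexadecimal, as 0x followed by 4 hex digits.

0xCF3E

Stored big-endian, the bytes at ascending addresses are 3E CF.
Read back as little-endian, the first byte is least significant, giving 0xCF3E.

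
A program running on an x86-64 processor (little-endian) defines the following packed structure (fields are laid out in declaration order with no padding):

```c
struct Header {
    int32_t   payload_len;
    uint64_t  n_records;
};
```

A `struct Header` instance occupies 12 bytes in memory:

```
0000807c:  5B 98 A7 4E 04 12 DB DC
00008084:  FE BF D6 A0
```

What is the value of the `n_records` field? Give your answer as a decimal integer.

`n_records` follows `payload_len` (4 bytes), so it starts at byte offset 4 and occupies 8 bytes.
Bytes at offsets 4..11: 04 12 DB DC FE BF D6 A0.
Little-endian stores the least-significant byte at the lowest address.
Reassemble most-significant byte first: A0 D6 BF FE DC DB 12 04 → 0xA0D6BFFEDCDB1204.
0xA0D6BFFEDCDB1204 = 11589661792432493060.

11589661792432493060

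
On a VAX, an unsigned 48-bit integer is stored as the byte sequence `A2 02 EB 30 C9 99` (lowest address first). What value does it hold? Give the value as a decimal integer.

Little-endian stores the least-significant byte at the lowest address.
Reassemble most-significant byte first: 99 C9 30 EB 02 A2 → 0x99C930EB02A2.
0x99C930EB02A2 = 169089388184226.

169089388184226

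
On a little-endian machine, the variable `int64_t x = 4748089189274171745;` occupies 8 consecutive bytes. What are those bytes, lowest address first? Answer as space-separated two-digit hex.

4748089189274171745 in hexadecimal, padded to 64 bits, is 0x41E499F6108F3961.
Split into bytes (most-significant first): 41 E4 99 F6 10 8F 39 61.
Little-endian stores the least-significant byte at the lowest address.
So at ascending addresses the bytes are 61 39 8F 10 F6 99 E4 41.

61 39 8F 10 F6 99 E4 41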